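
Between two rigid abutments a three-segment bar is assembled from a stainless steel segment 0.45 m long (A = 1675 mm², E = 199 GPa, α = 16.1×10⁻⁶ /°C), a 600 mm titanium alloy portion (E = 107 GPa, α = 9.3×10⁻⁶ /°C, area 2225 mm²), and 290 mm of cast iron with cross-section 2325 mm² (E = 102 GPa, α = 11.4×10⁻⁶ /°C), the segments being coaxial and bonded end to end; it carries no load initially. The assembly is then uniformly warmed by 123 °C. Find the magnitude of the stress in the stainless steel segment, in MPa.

With the walls removed the bar would change length by δ_free = Σ αᵢΔT Lᵢ = 16.1×10⁻⁶×123×450 + 9.3×10⁻⁶×123×600 + 11.4×10⁻⁶×123×290 = 1.984 mm.
The rigid supports impose zero overall length change; the single axial force P common to all segments must satisfy P Σ Lᵢ/(AᵢEᵢ) = δ_free.
Σ Lᵢ/(AᵢEᵢ) = 450/(1675×199×10³) + 600/(2225×107×10³) + 290/(2325×102×10³) = 5.093×10⁻⁶ mm/N.
P = 1.984 / 5.093×10⁻⁶ = 389600 N = 389.6 kN, compressive.
σ_{stainless steel} = P / A = 389600 / 1675 = 232.6 MPa.

σ ≈ 233 MPa (compressive)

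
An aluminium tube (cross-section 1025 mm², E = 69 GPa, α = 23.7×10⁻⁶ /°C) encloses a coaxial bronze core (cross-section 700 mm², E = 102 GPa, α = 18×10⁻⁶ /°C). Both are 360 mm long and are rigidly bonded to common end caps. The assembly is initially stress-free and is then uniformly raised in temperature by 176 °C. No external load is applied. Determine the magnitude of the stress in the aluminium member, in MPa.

The aluminium has the larger α, so on heating it would change length more than the bronze if both were free. The rigid plates force a common final length, so the aluminium is put into compression and the bronze into tension, with equal and opposite forces P (no external load).
Setting the final lengths equal and cancelling L: (α₁ − α₂)ΔT = P/(A₁E₁) + P/(A₂E₂).
|α₁ − α₂|·ΔT = 5.7×10⁻⁶ × 176 = 0.001003.
1/(A₁E₁) + 1/(A₂E₂) = 1/(1025×69×10³) + 1/(700×102×10³) = 2.814×10⁻⁸ N⁻¹.
P = 0.001003 / 2.814×10⁻⁸ = 35640 N = 35.64 kN.
σ_{aluminium} = P/A₁ = 35640/1025 = 34.77 MPa, compressive.

σ ≈ 34.8 MPa (compressive)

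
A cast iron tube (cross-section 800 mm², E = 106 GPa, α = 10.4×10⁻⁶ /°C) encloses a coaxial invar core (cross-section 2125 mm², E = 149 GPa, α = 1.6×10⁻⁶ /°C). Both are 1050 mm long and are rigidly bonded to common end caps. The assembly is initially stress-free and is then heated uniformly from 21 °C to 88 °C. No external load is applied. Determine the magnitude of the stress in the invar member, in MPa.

σ ≈ 18.6 MPa (tensile)

The cast iron has the larger α, so on heating it would change length more than the invar if both were free. The rigid plates force a common final length, so the cast iron is put into compression and the invar into tension, with equal and opposite forces P (no external load).
Compatibility of the two members (thermal + elastic change equal): (α₁ − α₂)ΔT = P·[1/(A₁E₁) + 1/(A₂E₂)].
|α₁ − α₂|·ΔT = 8.8×10⁻⁶ × 67 = 0.0005896.
1/(A₁E₁) + 1/(A₂E₂) = 1/(800×106×10³) + 1/(2125×149×10³) = 1.495×10⁻⁸ N⁻¹.
So P = 0.0005896 / 1.495×10⁻⁸ = 39.44 kN.
σ_{invar} = P/A₂ = 39440/2125 = 18.56 MPa, tensile.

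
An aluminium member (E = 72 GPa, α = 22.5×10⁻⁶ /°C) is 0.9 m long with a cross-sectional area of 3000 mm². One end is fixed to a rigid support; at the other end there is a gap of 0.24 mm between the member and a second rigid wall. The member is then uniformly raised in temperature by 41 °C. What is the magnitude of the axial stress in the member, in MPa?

If the wall were absent the member would grow by αΔT L = 22.5×10⁻⁶ × 41 × 900 = 0.8302 mm.
After closing the 0.24 mm clearance, 0.8302 − 0.24 = 0.5902 mm of expansion remains to be suppressed by the wall.
That suppressed elongation corresponds to σ = E·Δ/L = 72×10³ × 0.5902/900 = 47.22 MPa.

σ ≈ 47.2 MPa (compressive)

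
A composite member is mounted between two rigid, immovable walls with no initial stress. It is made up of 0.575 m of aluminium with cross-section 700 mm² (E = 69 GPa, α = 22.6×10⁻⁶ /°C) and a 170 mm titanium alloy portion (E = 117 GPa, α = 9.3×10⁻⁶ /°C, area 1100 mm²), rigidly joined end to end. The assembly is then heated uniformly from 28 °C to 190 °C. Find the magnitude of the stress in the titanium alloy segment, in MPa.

σ ≈ 162 MPa (compressive)

Free thermal expansion of the whole bar: Σ αᵢΔT Lᵢ = 22.6×10⁻⁶×162×575 + 9.3×10⁻⁶×162×170 = 2.361 mm.
The rigid supports impose zero overall length change; the single axial force P common to all segments must satisfy P Σ Lᵢ/(AᵢEᵢ) = δ_free.
Σ Lᵢ/(AᵢEᵢ) = 575/(700×69×10³) + 170/(1100×117×10³) = 1.323×10⁻⁵ mm/N.
Hence P = δ_free / Σ(L/AE) = 2.361/1.323×10⁻⁵ = 178.5 kN (compressive).
σ_{titanium alloy} = P / A = 178500 / 1100 = 162.3 MPa.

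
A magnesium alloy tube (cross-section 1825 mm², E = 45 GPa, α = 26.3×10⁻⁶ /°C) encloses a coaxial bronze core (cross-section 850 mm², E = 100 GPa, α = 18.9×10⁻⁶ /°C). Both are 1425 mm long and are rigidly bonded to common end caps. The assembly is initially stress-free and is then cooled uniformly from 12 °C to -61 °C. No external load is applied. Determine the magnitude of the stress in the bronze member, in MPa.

σ ≈ 26.5 MPa (compressive)

The magnesium alloy has the larger α, so on cooling it would change length more than the bronze if both were free. The rigid plates force a common final length, so the magnesium alloy is put into tension and the bronze into compression, with equal and opposite forces P (no external load).
Compatibility of the two members (thermal + elastic change equal): (α₁ − α₂)ΔT = P·[1/(A₁E₁) + 1/(A₂E₂)].
|α₁ − α₂|·ΔT = 7.4×10⁻⁶ × 73 = 0.0005402.
1/(A₁E₁) + 1/(A₂E₂) = 1/(1825×45×10³) + 1/(850×100×10³) = 2.394×10⁻⁸ N⁻¹.
P = 0.0005402 / 2.394×10⁻⁸ = 22560 N = 22.56 kN.
σ_{bronze} = P/A₂ = 22560/850 = 26.55 MPa, compressive.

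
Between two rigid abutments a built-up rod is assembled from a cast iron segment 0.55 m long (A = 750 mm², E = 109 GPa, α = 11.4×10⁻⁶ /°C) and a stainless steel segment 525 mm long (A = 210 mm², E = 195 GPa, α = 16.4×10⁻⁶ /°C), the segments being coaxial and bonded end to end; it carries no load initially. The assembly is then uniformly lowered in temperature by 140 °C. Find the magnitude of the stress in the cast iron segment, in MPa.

σ ≈ 142 MPa (tensile)

Free thermal contraction of the whole bar: Σ αᵢΔT Lᵢ = 11.4×10⁻⁶×140×550 + 16.4×10⁻⁶×140×525 = 2.083 mm.
The walls prevent any net length change, so an axial force P (same in every segment) develops. Compatibility: P · Σ Lᵢ/(AᵢEᵢ) = δ_free.
The series flexibility is Σ Lᵢ/(AᵢEᵢ) = 550/(750×109×10³) + 525/(210×195×10³) = 1.955×10⁻⁵ mm/N.
P = 2.083 / 1.955×10⁻⁵ = 106600 N = 106.6 kN, tensile.
σ_{cast iron} = P / A = 106600 / 750 = 142.1 MPa.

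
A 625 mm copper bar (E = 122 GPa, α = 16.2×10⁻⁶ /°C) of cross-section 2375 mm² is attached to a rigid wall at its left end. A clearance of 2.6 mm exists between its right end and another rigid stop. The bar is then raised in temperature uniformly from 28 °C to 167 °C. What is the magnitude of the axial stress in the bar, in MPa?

Free thermal elongation = αΔT L = 16.2×10⁻⁶ × 139 × 625 = 1.407 mm.
Since δ_free = 1.41 mm is less than the 2.6 mm gap, the bar never touches the wall. No axial force develops.

σ ≈ 0 MPa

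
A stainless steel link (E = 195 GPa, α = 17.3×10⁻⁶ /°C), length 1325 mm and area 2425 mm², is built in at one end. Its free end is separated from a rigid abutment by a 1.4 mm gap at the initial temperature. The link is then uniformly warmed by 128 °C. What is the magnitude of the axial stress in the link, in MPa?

If the wall were absent the link would grow by αΔT L = 17.3×10⁻⁶ × 128 × 1325 = 2.934 mm.
After closing the 1.4 mm clearance, 2.934 − 1.4 = 1.534 mm of expansion remains to be suppressed by the wall.
So σ = E(δ_free − g)/L = 195×10³ × 1.534/1325 = 225.8 MPa.

σ ≈ 226 MPa (compressive)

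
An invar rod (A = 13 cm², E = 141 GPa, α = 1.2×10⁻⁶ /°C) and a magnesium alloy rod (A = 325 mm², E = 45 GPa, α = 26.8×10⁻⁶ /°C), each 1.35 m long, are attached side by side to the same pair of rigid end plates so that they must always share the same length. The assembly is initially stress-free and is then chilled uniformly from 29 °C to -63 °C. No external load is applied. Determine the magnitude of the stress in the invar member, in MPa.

The magnesium alloy has the larger α, so on cooling it would change length more than the invar if both were free. The rigid plates force a common final length, so the magnesium alloy is put into tension and the invar into compression, with equal and opposite forces P (no external load).
Compatibility of the two members (thermal + elastic change equal): (α₁ − α₂)ΔT = P·[1/(A₁E₁) + 1/(A₂E₂)].
|α₁ − α₂|·ΔT = 25.6×10⁻⁶ × 92 = 0.002355.
1/(A₁E₁) + 1/(A₂E₂) = 1/(1300×141×10³) + 1/(325×45×10³) = 7.383×10⁻⁸ N⁻¹.
So P = 0.002355 / 7.383×10⁻⁸ = 31.9 kN.
σ_{invar} = P/A₁ = 31900/1300 = 24.54 MPa, compressive.

σ ≈ 24.5 MPa (compressive)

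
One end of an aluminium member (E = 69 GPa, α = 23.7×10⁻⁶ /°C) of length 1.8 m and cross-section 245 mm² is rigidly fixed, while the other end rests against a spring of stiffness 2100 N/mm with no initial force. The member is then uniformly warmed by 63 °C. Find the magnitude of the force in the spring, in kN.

P ≈ 4.61 kN

Free thermal expansion: δ_free = αΔT L = 23.7×10⁻⁶ × 63 × 1800 = 2.688 mm.
With a force P in the spring, the elastic change of the member is PL/(AE) and that of the spring is P/k; compatibility requires their sum to equal δ_free.
So P = δ_free / [L/(AE) + 1/k] = 2.688 / [ 1800/(245×69×10³) + 1/(2100) ].
P = 2.688 / 0.0005827 = 4613 N.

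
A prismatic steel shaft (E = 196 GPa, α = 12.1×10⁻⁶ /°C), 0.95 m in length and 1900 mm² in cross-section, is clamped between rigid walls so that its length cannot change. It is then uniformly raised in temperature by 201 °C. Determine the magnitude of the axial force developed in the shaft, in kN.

With zero net strain, σ = E·αΔT = 196 GPa × 12.1×10⁻⁶ × 201 = 476.7 MPa.
Then P = σA = 476.7 × 1900 mm² = 905.7 kN, compressive.

P ≈ 906 kN (compressive)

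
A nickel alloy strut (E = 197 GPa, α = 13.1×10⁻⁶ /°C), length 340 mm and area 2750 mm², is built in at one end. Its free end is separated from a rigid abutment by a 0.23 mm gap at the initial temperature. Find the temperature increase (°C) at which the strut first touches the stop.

ΔT ≈ 51.6 °C

The gap closes when αΔT L = 0.23 mm, since the strut is still unstressed at that instant.
So ΔT = g/(αL) = 0.23/(13.1×10⁻⁶ × 340) = 51.64 °C.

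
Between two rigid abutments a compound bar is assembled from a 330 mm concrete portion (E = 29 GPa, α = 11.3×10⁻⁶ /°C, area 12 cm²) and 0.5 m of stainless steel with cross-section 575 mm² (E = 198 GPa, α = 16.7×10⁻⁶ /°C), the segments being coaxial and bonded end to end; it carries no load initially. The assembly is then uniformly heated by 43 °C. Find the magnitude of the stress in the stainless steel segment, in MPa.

With the walls removed the bar would change length by δ_free = Σ αᵢΔT Lᵢ = 11.3×10⁻⁶×43×330 + 16.7×10⁻⁶×43×500 = 0.5194 mm.
The rigid supports impose zero overall length change; the single axial force P common to all segments must satisfy P Σ Lᵢ/(AᵢEᵢ) = δ_free.
The series flexibility is Σ Lᵢ/(AᵢEᵢ) = 330/(1200×29×10³) + 500/(575×198×10³) = 1.387×10⁻⁵ mm/N.
P = 0.5194 / 1.387×10⁻⁵ = 37440 N = 37.44 kN, compressive.
σ_{stainless steel} = P / A = 37440 / 575 = 65.1 MPa.

σ ≈ 65.1 MPa (compressive)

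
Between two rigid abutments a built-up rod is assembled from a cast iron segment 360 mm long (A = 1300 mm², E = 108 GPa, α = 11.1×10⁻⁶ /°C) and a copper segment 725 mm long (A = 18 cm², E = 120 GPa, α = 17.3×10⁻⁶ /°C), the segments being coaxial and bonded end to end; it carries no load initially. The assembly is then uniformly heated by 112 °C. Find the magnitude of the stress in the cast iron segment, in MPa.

With the walls removed the bar would change length by δ_free = Σ αᵢΔT Lᵢ = 11.1×10⁻⁶×112×360 + 17.3×10⁻⁶×112×725 = 1.852 mm.
The walls prevent any net length change, so an axial force P (same in every segment) develops. Compatibility: P · Σ Lᵢ/(AᵢEᵢ) = δ_free.
Σ Lᵢ/(AᵢEᵢ) = 360/(1300×108×10³) + 725/(1800×120×10³) = 5.921×10⁻⁶ mm/N.
P = 1.852 / 5.921×10⁻⁶ = 312900 N = 312.9 kN, compressive.
σ_{cast iron} = P / A = 312900 / 1300 = 240.7 MPa.

σ ≈ 241 MPa (compressive)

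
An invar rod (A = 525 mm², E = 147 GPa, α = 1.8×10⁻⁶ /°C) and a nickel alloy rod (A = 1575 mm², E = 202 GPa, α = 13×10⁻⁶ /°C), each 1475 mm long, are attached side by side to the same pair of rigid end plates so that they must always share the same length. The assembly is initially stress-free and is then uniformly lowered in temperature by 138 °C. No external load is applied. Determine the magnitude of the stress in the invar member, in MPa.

Equilibrium of a rigid end plate with no external load gives equal and opposite internal forces ±P in the two members. Since α_{nickel alloy} > α_{invar}, cooling drives the nickel alloy into tension and the invar into compression.
Setting the final lengths equal and cancelling L: (α₁ − α₂)ΔT = P/(A₁E₁) + P/(A₂E₂).
|α₁ − α₂|·ΔT = 11.2×10⁻⁶ × 138 = 0.001546.
1/(A₁E₁) + 1/(A₂E₂) = 1/(525×147×10³) + 1/(1575×202×10³) = 1.61×10⁻⁸ N⁻¹.
So P = 0.001546 / 1.61×10⁻⁸ = 96 kN.
σ_{invar} = P/A₁ = 96000/525 = 182.8 MPa, compressive.

σ ≈ 183 MPa (compressive)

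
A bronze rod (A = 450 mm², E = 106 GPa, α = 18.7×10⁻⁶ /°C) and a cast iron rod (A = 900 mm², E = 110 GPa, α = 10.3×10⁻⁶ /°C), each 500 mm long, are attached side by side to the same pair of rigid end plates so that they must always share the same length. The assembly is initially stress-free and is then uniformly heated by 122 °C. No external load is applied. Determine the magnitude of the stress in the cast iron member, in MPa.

σ ≈ 36.7 MPa (tensile)

Both members must finish at the same length. With the larger α, the bronze tends to over-expand; the plates restrain it, putting the bronze in compression and the cast iron in tension. With no external load the two internal forces are equal and opposite, magnitude P.
Equating the net (thermal + elastic) strains gives |α₁ − α₂|·ΔT = P·[1/(A₁E₁) + 1/(A₂E₂)].
|α₁ − α₂|·ΔT = 8.4×10⁻⁶ × 122 = 0.001025.
1/(A₁E₁) + 1/(A₂E₂) = 1/(450×106×10³) + 1/(900×110×10³) = 3.107×10⁻⁸ N⁻¹.
So P = 0.001025 / 3.107×10⁻⁸ = 32.99 kN.
σ_{cast iron} = P/A₂ = 32990/900 = 36.65 MPa, tensile.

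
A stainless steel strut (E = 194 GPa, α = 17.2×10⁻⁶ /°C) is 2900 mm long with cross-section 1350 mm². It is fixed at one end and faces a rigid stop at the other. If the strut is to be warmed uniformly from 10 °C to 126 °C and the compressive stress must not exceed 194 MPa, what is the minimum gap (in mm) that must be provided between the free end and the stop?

g ≈ 2.89 mm

Free expansion if unrestrained: δ_free = αΔT L = 17.2×10⁻⁶ × 116 × 2900 = 5.786 mm.
A stress of 194 MPa corresponds to the wall pushing the strut back by σL/E = 194×2900/(194×10³) = 2.9 mm.
So the gap has to take up the difference, g_min = δ_free − σL/E = 5.786 − 2.9 = 2.886 mm.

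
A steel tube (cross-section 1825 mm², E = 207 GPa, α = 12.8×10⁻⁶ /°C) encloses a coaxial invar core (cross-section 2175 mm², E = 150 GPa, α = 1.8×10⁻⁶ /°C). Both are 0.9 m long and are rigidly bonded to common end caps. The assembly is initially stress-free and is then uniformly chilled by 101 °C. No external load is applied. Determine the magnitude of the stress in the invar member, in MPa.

σ ≈ 89.4 MPa (compressive)

Both members must finish at the same length. With the larger α, the steel tends to over-contract; the plates restrain it, putting the steel in tension and the invar in compression. With no external load the two internal forces are equal and opposite, magnitude P.
Setting the final lengths equal and cancelling L: (α₁ − α₂)ΔT = P/(A₁E₁) + P/(A₂E₂).
|α₁ − α₂|·ΔT = 11×10⁻⁶ × 101 = 0.001111.
1/(A₁E₁) + 1/(A₂E₂) = 1/(1825×207×10³) + 1/(2175×150×10³) = 5.712×10⁻⁹ N⁻¹.
P = 0.001111 / 5.712×10⁻⁹ = 194500 N = 194.5 kN.
σ_{invar} = P/A₂ = 194500/2175 = 89.42 MPa, compressive.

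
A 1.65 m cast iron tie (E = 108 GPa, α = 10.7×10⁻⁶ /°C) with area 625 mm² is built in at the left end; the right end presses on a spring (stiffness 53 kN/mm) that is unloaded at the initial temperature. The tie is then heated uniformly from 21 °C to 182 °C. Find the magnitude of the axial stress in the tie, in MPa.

The unrestrained thermal change is αΔT L = 10.7×10⁻⁶ × 161 × 1650 = 2.842 mm.
Let P be the compressive force at the spring. The tie shortens elastically by PL/(AE) and the spring compresses by P/k; together these equal δ_free.
So P = δ_free / [L/(AE) + 1/k] = 2.842 / [ 1650/(625×108×10³) + 1/(53×10³) ].
P = 2.842 / 4.331×10⁻⁵ = 65630 N.
σ = P/A = 65630/625 = 105 MPa.

σ ≈ 105 MPa (compressive)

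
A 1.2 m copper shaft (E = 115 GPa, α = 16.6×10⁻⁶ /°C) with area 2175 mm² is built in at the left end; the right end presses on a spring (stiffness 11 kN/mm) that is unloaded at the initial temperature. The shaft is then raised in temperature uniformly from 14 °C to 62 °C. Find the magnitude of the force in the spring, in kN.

If the spring were absent the shaft would lengthen by αΔT L = 16.6×10⁻⁶ × 48 × 1200 = 0.9562 mm.
With a force P in the spring, the elastic change of the shaft is PL/(AE) and that of the spring is P/k; compatibility requires their sum to equal δ_free.
So P = δ_free / [L/(AE) + 1/k] = 0.9562 / [ 1200/(2175×115×10³) + 1/(11×10³) ].
P = 0.9562 / 9.571×10⁻⁵ = 9991 N.

P ≈ 9.99 kN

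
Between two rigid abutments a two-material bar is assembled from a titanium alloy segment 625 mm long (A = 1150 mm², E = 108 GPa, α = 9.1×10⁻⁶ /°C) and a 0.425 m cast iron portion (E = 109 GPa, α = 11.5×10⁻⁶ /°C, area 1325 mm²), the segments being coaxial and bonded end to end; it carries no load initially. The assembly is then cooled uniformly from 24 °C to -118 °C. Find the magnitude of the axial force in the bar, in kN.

Free thermal contraction of the whole bar: Σ αᵢΔT Lᵢ = 9.1×10⁻⁶×142×625 + 11.5×10⁻⁶×142×425 = 1.502 mm.
The walls prevent any net length change, so an axial force P (same in every segment) develops. Compatibility: P · Σ Lᵢ/(AᵢEᵢ) = δ_free.
The series flexibility is Σ Lᵢ/(AᵢEᵢ) = 625/(1150×108×10³) + 425/(1325×109×10³) = 7.975×10⁻⁶ mm/N.
So P = 1.502 / 7.975×10⁻⁶ = 188.3 kN, tensile.

P ≈ 188 kN (tensile)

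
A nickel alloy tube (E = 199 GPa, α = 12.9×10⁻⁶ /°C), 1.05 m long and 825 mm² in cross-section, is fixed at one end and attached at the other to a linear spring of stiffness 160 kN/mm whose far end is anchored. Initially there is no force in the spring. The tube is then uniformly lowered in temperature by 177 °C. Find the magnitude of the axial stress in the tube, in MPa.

Free thermal contraction: δ_free = αΔT L = 12.9×10⁻⁶ × 177 × 1050 = 2.397 mm.
With a force P in the spring, the elastic change of the tube is PL/(AE) and that of the spring is P/k; compatibility requires their sum to equal δ_free.
P [ L/(AE) + 1/k ] = δ_free → P [ 1050/(825×199×10³) + 1/(160×10³) ] = 2.397.
P = 2.397 / 1.265×10⁻⁵ = 189600 N.
σ = P/A = 189600/825 = 229.8 MPa.

σ ≈ 230 MPa (tensile)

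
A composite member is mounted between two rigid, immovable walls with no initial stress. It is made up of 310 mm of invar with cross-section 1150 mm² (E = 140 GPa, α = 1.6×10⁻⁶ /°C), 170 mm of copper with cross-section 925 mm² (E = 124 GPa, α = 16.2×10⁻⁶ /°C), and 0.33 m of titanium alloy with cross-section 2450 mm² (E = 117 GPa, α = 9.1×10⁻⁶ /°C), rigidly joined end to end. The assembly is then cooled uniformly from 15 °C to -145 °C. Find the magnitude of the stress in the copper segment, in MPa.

With the walls removed the bar would change length by δ_free = Σ αᵢΔT Lᵢ = 1.6×10⁻⁶×160×310 + 16.2×10⁻⁶×160×170 + 9.1×10⁻⁶×160×330 = 1 mm.
Since the ends are fixed, an axial force P builds up, equal in every segment, with P · Σ Lᵢ/(AᵢEᵢ) = δ_free.
The series flexibility is Σ Lᵢ/(AᵢEᵢ) = 310/(1150×140×10³) + 170/(925×124×10³) + 330/(2450×117×10³) = 4.559×10⁻⁶ mm/N.
P = 1 / 4.559×10⁻⁶ = 219500 N = 219.5 kN, tensile.
σ_{copper} = P / A = 219500 / 925 = 237.3 MPa.

σ ≈ 237 MPa (tensile)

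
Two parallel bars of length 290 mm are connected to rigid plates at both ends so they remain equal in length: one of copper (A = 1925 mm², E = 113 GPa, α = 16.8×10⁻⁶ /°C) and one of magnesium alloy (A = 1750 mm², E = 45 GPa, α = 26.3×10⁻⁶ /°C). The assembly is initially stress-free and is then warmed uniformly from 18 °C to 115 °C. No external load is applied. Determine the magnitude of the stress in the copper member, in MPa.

Both members must finish at the same length. With the larger α, the magnesium alloy tends to over-expand; the plates restrain it, putting the magnesium alloy in compression and the copper in tension. With no external load the two internal forces are equal and opposite, magnitude P.
Setting the final lengths equal and cancelling L: (α₁ − α₂)ΔT = P/(A₁E₁) + P/(A₂E₂).
|α₁ − α₂|·ΔT = 9.5×10⁻⁶ × 97 = 0.0009215.
1/(A₁E₁) + 1/(A₂E₂) = 1/(1925×113×10³) + 1/(1750×45×10³) = 1.73×10⁻⁸ N⁻¹.
So P = 0.0009215 / 1.73×10⁻⁸ = 53.28 kN.
σ_{copper} = P/A₁ = 53280/1925 = 27.68 MPa, tensile.

σ ≈ 27.7 MPa (tensile)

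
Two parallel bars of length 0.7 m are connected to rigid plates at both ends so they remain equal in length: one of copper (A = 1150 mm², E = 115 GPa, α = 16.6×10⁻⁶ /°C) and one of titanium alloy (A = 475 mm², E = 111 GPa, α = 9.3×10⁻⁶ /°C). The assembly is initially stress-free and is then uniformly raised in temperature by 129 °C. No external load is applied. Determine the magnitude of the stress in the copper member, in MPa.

Both members must finish at the same length. With the larger α, the copper tends to over-expand; the plates restrain it, putting the copper in compression and the titanium alloy in tension. With no external load the two internal forces are equal and opposite, magnitude P.
Equating the net (thermal + elastic) strains gives |α₁ − α₂|·ΔT = P·[1/(A₁E₁) + 1/(A₂E₂)].
|α₁ − α₂|·ΔT = 7.3×10⁻⁶ × 129 = 0.0009417.
1/(A₁E₁) + 1/(A₂E₂) = 1/(1150×115×10³) + 1/(475×111×10³) = 2.653×10⁻⁸ N⁻¹.
P = 0.0009417 / 2.653×10⁻⁸ = 35500 N = 35.5 kN.
σ_{copper} = P/A₁ = 35500/1150 = 30.87 MPa, compressive.

σ ≈ 30.9 MPa (compressive)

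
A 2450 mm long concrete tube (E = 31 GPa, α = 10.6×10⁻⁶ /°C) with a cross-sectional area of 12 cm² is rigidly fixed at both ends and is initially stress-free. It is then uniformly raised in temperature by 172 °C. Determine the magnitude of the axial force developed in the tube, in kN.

Full restraint means ε = 0, so the stress is σ = EαΔT = 31×10³ × 10.6×10⁻⁶ × 172 = 56.52 MPa.
Axial force P = σA = 56.52 × 1200 = 67820 N = 67.82 kN, compressive.

P ≈ 67.8 kN (compressive)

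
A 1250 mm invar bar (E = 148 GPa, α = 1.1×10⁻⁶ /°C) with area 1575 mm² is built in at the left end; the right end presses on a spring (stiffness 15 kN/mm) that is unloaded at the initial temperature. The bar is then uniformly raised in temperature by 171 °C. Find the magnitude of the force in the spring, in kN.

P ≈ 3.26 kN

The unrestrained thermal change is αΔT L = 1.1×10⁻⁶ × 171 × 1250 = 0.2351 mm.
Let P be the compressive force at the spring. The bar shortens elastically by PL/(AE) and the spring compresses by P/k; together these equal δ_free.
So P = δ_free / [L/(AE) + 1/k] = 0.2351 / [ 1250/(1575×148×10³) + 1/(15×10³) ].
P = 0.2351 / 7.203×10⁻⁵ = 3264 N.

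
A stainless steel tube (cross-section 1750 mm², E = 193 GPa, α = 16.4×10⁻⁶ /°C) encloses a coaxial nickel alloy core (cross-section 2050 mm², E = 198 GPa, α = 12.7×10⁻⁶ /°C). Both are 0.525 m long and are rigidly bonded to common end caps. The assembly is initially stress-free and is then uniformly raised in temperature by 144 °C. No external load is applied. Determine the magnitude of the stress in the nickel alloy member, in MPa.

Both members must finish at the same length. With the larger α, the stainless steel tends to over-expand; the plates restrain it, putting the stainless steel in compression and the nickel alloy in tension. With no external load the two internal forces are equal and opposite, magnitude P.
Compatibility of the two members (thermal + elastic change equal): (α₁ − α₂)ΔT = P·[1/(A₁E₁) + 1/(A₂E₂)].
|α₁ − α₂|·ΔT = 3.7×10⁻⁶ × 144 = 0.0005328.
1/(A₁E₁) + 1/(A₂E₂) = 1/(1750×193×10³) + 1/(2050×198×10³) = 5.424×10⁻⁹ N⁻¹.
So P = 0.0005328 / 5.424×10⁻⁹ = 98.22 kN.
σ_{nickel alloy} = P/A₂ = 98220/2050 = 47.91 MPa, tensile.

σ ≈ 47.9 MPa (tensile)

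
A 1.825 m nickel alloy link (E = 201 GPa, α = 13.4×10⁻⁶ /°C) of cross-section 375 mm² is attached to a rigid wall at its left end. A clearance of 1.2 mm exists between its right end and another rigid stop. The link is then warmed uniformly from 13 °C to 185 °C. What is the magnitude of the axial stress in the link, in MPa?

Free thermal elongation = αΔT L = 13.4×10⁻⁶ × 172 × 1825 = 4.206 mm.
After closing the 1.2 mm clearance, 4.206 − 1.2 = 3.006 mm of expansion remains to be suppressed by the wall.
So σ = E(δ_free − g)/L = 201×10³ × 3.006/1825 = 331.1 MPa.

σ ≈ 331 MPa (compressive)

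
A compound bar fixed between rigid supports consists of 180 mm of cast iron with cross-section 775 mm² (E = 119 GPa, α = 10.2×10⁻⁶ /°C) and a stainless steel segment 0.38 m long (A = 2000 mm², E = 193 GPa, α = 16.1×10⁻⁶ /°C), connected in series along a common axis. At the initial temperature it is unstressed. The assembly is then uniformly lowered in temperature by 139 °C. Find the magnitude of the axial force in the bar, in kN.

With the walls removed the bar would change length by δ_free = Σ αᵢΔT Lᵢ = 10.2×10⁻⁶×139×180 + 16.1×10⁻⁶×139×380 = 1.106 mm.
The walls prevent any net length change, so an axial force P (same in every segment) develops. Compatibility: P · Σ Lᵢ/(AᵢEᵢ) = δ_free.
Σ Lᵢ/(AᵢEᵢ) = 180/(775×119×10³) + 380/(2000×193×10³) = 2.936×10⁻⁶ mm/N.
So P = 1.106 / 2.936×10⁻⁶ = 376.5 kN, tensile.

P ≈ 377 kN (tensile)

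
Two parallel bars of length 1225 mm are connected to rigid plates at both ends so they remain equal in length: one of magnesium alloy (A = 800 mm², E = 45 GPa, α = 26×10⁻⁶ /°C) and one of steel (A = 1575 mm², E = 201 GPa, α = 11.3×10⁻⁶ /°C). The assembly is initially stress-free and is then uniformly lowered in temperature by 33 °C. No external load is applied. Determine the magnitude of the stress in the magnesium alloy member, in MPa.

Both members must finish at the same length. With the larger α, the magnesium alloy tends to over-contract; the plates restrain it, putting the magnesium alloy in tension and the steel in compression. With no external load the two internal forces are equal and opposite, magnitude P.
Compatibility of the two members (thermal + elastic change equal): (α₁ − α₂)ΔT = P·[1/(A₁E₁) + 1/(A₂E₂)].
|α₁ − α₂|·ΔT = 14.7×10⁻⁶ × 33 = 0.0004851.
1/(A₁E₁) + 1/(A₂E₂) = 1/(800×45×10³) + 1/(1575×201×10³) = 3.094×10⁻⁸ N⁻¹.
P = 0.0004851 / 3.094×10⁻⁸ = 15680 N = 15.68 kN.
σ_{magnesium alloy} = P/A₁ = 15680/800 = 19.6 MPa, tensile.

σ ≈ 19.6 MPa (tensile)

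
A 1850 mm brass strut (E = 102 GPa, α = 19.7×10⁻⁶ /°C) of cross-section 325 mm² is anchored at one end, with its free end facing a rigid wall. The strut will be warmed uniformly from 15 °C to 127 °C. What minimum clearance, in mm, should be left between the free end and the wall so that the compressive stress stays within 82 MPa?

g ≈ 2.59 mm

Free expansion if unrestrained: δ_free = αΔT L = 19.7×10⁻⁶ × 112 × 1850 = 4.082 mm.
At the allowable stress the elastic shortening the wall may impose is σL/E = 82 × 1850 / (102×10³) = 1.487 mm.
So the gap has to take up the difference, g_min = δ_free − σL/E = 4.082 − 1.487 = 2.595 mm.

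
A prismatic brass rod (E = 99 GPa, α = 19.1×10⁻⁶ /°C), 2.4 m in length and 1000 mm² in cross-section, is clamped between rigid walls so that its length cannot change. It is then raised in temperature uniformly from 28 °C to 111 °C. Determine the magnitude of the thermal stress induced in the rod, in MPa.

With length fixed, the mechanical strain must cancel the thermal strain αΔT = 19.1×10⁻⁶ × 83 = 1585.3×10⁻⁶.
The stress required to suppress this strain is σ = Eε = 99×10³ × 1585.3×10⁻⁶ = 156.9 MPa, compressive since the rod is trying to expand.

σ ≈ 157 MPa (compressive)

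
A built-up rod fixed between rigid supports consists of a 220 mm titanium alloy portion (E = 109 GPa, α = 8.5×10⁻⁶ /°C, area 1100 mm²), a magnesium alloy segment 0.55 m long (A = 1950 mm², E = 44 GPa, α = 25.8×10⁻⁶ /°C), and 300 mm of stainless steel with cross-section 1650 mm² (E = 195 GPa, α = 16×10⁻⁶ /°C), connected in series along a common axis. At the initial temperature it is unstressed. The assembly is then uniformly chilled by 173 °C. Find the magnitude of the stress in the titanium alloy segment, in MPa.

With the walls removed the bar would change length by δ_free = Σ αᵢΔT Lᵢ = 8.5×10⁻⁶×173×220 + 25.8×10⁻⁶×173×550 + 16×10⁻⁶×173×300 = 3.609 mm.
The walls prevent any net length change, so an axial force P (same in every segment) develops. Compatibility: P · Σ Lᵢ/(AᵢEᵢ) = δ_free.
Σ Lᵢ/(AᵢEᵢ) = 220/(1100×109×10³) + 550/(1950×44×10³) + 300/(1650×195×10³) = 9.178×10⁻⁶ mm/N.
Hence P = δ_free / Σ(L/AE) = 3.609/9.178×10⁻⁶ = 393.2 kN (tensile).
σ_{titanium alloy} = P / A = 393200 / 1100 = 357.5 MPa.

σ ≈ 357 MPa (tensile)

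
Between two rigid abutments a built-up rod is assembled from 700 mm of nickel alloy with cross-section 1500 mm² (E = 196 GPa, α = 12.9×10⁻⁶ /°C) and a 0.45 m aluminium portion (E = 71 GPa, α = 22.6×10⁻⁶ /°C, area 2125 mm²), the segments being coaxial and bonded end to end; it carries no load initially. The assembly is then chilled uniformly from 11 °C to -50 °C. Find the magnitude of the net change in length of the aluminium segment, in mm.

|ΔL| ≈ 0.0309 mm

With the walls removed the bar would change length by δ_free = Σ αᵢΔT Lᵢ = 12.9×10⁻⁶×61×700 + 22.6×10⁻⁶×61×450 = 1.171 mm.
Since the ends are fixed, an axial force P builds up, equal in every segment, with P · Σ Lᵢ/(AᵢEᵢ) = δ_free.
Σ Lᵢ/(AᵢEᵢ) = 700/(1500×196×10³) + 450/(2125×71×10³) = 5.364×10⁻⁶ mm/N.
Hence P = δ_free / Σ(L/AE) = 1.171/5.364×10⁻⁶ = 218.4 kN (tensile).
For the aluminium segment, free thermal change = 22.6×10⁻⁶×61×450 = 0.6204 mm and elastic change from P = 218400×450/(2125×71×10³) = 0.6513 mm; these oppose, so the net change is 0.0309 mm (segment lengthens).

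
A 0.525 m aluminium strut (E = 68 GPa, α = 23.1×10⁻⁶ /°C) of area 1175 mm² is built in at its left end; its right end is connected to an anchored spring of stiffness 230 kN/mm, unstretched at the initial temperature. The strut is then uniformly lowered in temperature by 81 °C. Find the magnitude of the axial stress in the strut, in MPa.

If the spring were absent the strut would shorten by αΔT L = 23.1×10⁻⁶ × 81 × 525 = 0.9823 mm.
Let P be the tensile force in the spring. The strut extends elastically by PL/(AE) and the spring stretches by P/k; together these equal δ_free.
P [ L/(AE) + 1/k ] = δ_free → P [ 525/(1175×68×10³) + 1/(230×10³) ] = 0.9823.
P = 0.9823 / 1.092×10⁻⁵ = 89970 N.
σ = P/A = 89970/1175 = 76.57 MPa.

σ ≈ 76.6 MPa (tensile)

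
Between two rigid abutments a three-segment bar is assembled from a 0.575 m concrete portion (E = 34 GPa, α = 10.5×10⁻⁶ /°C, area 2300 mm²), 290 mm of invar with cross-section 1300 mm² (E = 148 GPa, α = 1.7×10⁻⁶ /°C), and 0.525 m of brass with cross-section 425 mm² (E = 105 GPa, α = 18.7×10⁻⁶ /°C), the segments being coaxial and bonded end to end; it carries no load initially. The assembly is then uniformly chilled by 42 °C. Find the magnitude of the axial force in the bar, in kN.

With the walls removed the bar would change length by δ_free = Σ αᵢΔT Lᵢ = 10.5×10⁻⁶×42×575 + 1.7×10⁻⁶×42×290 + 18.7×10⁻⁶×42×525 = 0.6866 mm.
The rigid supports impose zero overall length change; the single axial force P common to all segments must satisfy P Σ Lᵢ/(AᵢEᵢ) = δ_free.
The series flexibility is Σ Lᵢ/(AᵢEᵢ) = 575/(2300×34×10³) + 290/(1300×148×10³) + 525/(425×105×10³) = 2.062×10⁻⁵ mm/N.
Hence P = δ_free / Σ(L/AE) = 0.6866/2.062×10⁻⁵ = 33.29 kN (tensile).

P ≈ 33.3 kN (tensile)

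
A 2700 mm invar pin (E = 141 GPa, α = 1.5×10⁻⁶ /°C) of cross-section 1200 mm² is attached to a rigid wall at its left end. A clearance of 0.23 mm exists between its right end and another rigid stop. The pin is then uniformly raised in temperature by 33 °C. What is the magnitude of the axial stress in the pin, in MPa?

Unrestrained expansion: δ_free = αΔT L = 1.5×10⁻⁶ × 33 × 2700 = 0.1337 mm.
This is smaller than the 0.23 mm clearance, so the pin expands freely without reaching the stop — the stress is zero.

σ ≈ 0 MPa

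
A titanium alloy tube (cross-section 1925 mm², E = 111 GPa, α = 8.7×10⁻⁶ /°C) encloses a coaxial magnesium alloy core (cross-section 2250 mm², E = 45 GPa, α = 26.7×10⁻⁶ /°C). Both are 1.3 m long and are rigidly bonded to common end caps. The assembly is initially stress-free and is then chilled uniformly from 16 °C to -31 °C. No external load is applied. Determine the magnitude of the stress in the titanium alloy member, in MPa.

σ ≈ 30.2 MPa (compressive)

The magnesium alloy has the larger α, so on cooling it would change length more than the titanium alloy if both were free. The rigid plates force a common final length, so the magnesium alloy is put into tension and the titanium alloy into compression, with equal and opposite forces P (no external load).
Compatibility of the two members (thermal + elastic change equal): (α₁ − α₂)ΔT = P·[1/(A₁E₁) + 1/(A₂E₂)].
|α₁ − α₂|·ΔT = 18×10⁻⁶ × 47 = 0.000846.
1/(A₁E₁) + 1/(A₂E₂) = 1/(1925×111×10³) + 1/(2250×45×10³) = 1.456×10⁻⁸ N⁻¹.
So P = 0.000846 / 1.456×10⁻⁸ = 58.12 kN.
σ_{titanium alloy} = P/A₁ = 58120/1925 = 30.19 MPa, compressive.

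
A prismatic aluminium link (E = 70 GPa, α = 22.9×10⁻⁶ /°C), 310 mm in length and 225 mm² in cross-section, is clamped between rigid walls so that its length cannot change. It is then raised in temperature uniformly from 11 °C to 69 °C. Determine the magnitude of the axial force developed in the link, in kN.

With zero net strain, σ = E·αΔT = 70 GPa × 22.9×10⁻⁶ × 58 = 92.97 MPa.
P = AEαΔT = 225 × 70×10³ × 22.9×10⁻⁶ × 58 = 20.92 kN (compressive).

P ≈ 20.9 kN (compressive)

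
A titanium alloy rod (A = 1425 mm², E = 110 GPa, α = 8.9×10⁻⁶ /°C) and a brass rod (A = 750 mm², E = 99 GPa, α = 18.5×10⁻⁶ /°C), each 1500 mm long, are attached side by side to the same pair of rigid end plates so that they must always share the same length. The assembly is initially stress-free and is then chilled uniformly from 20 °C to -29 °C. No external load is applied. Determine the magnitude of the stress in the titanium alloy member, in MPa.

σ ≈ 16.6 MPa (compressive)

Equilibrium of a rigid end plate with no external load gives equal and opposite internal forces ±P in the two members. Since α_{brass} > α_{titanium alloy}, cooling drives the brass into tension and the titanium alloy into compression.
Equating the net (thermal + elastic) strains gives |α₁ − α₂|·ΔT = P·[1/(A₁E₁) + 1/(A₂E₂)].
|α₁ − α₂|·ΔT = 9.6×10⁻⁶ × 49 = 0.0004704.
1/(A₁E₁) + 1/(A₂E₂) = 1/(1425×110×10³) + 1/(750×99×10³) = 1.985×10⁻⁸ N⁻¹.
P = 0.0004704 / 1.985×10⁻⁸ = 23700 N = 23.7 kN.
σ_{titanium alloy} = P/A₁ = 23700/1425 = 16.63 MPa, compressive.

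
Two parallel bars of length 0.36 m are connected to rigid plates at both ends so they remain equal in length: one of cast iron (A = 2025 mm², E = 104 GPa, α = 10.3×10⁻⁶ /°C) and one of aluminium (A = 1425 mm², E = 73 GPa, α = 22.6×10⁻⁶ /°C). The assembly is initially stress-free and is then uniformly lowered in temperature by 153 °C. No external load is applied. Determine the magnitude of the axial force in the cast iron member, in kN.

P ≈ 131 kN (compressive in the cast iron)

Equilibrium of a rigid end plate with no external load gives equal and opposite internal forces ±P in the two members. Since α_{aluminium} > α_{cast iron}, cooling drives the aluminium into tension and the cast iron into compression.
Equating the net (thermal + elastic) strains gives |α₁ − α₂|·ΔT = P·[1/(A₁E₁) + 1/(A₂E₂)].
|α₁ − α₂|·ΔT = 12.3×10⁻⁶ × 153 = 0.001882.
1/(A₁E₁) + 1/(A₂E₂) = 1/(2025×104×10³) + 1/(1425×73×10³) = 1.436×10⁻⁸ N⁻¹.
P = 0.001882 / 1.436×10⁻⁸ = 131000 N = 131 kN.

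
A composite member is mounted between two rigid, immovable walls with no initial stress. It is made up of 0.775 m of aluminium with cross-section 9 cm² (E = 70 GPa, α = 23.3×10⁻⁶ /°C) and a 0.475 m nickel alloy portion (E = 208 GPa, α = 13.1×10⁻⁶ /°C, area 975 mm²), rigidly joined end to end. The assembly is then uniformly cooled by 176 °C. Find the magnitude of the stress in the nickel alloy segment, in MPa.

σ ≈ 299 MPa (tensile)

With the walls removed the bar would change length by δ_free = Σ αᵢΔT Lᵢ = 23.3×10⁻⁶×176×775 + 13.1×10⁻⁶×176×475 = 4.273 mm.
Since the ends are fixed, an axial force P builds up, equal in every segment, with P · Σ Lᵢ/(AᵢEᵢ) = δ_free.
The series flexibility is Σ Lᵢ/(AᵢEᵢ) = 775/(900×70×10³) + 475/(975×208×10³) = 1.464×10⁻⁵ mm/N.
So P = 4.273 / 1.464×10⁻⁵ = 291.8 kN, tensile.
σ_{nickel alloy} = P / A = 291800 / 975 = 299.3 MPa.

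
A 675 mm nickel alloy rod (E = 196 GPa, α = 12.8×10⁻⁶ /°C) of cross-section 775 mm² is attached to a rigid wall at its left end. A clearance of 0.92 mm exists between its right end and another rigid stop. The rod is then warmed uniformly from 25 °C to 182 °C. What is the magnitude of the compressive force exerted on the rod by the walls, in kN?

P ≈ 98.2 kN

Free thermal elongation = αΔT L = 12.8×10⁻⁶ × 157 × 675 = 1.356 mm.
This exceeds the 0.92 mm gap, so the wall pushes back. The portion of expansion that must be recovered elastically is δ_free − gap = 1.356 − 0.92 = 0.4365 mm.
So σ = E(δ_free − g)/L = 196×10³ × 0.4365/675 = 126.7 MPa.
P = σA = 126.7 × 775 = 98.22 kN.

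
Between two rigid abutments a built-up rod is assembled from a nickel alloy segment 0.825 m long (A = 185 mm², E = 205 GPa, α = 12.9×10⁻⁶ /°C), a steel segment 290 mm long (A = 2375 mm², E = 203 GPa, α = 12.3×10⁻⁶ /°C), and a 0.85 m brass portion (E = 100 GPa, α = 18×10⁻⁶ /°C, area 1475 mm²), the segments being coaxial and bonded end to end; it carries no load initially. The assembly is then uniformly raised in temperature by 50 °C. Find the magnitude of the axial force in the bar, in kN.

Free thermal expansion of the whole bar: Σ αᵢΔT Lᵢ = 12.9×10⁻⁶×50×825 + 12.3×10⁻⁶×50×290 + 18×10⁻⁶×50×850 = 1.475 mm.
The rigid supports impose zero overall length change; the single axial force P common to all segments must satisfy P Σ Lᵢ/(AᵢEᵢ) = δ_free.
Σ Lᵢ/(AᵢEᵢ) = 825/(185×205×10³) + 290/(2375×203×10³) + 850/(1475×100×10³) = 2.812×10⁻⁵ mm/N.
Hence P = δ_free / Σ(L/AE) = 1.475/2.812×10⁻⁵ = 52.47 kN (compressive).

P ≈ 52.5 kN (compressive)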